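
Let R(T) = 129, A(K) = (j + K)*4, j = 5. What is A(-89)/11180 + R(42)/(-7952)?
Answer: -1028523/22225840 ≈ -0.046276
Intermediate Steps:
A(K) = 20 + 4*K (A(K) = (5 + K)*4 = 20 + 4*K)
A(-89)/11180 + R(42)/(-7952) = (20 + 4*(-89))/11180 + 129/(-7952) = (20 - 356)*(1/11180) + 129*(-1/7952) = -336*1/11180 - 129/7952 = -84/2795 - 129/7952 = -1028523/22225840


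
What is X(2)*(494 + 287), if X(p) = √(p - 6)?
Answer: 1562*I ≈ 1562.0*I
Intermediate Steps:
X(p) = √(-6 + p)
X(2)*(494 + 287) = √(-6 + 2)*(494 + 287) = √(-4)*781 = (2*I)*781 = 1562*I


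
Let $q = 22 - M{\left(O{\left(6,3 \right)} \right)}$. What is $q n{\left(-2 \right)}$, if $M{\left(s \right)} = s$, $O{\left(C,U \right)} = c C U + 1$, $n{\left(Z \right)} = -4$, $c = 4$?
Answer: $204$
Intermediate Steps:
$O{\left(C,U \right)} = 1 + 4 C U$ ($O{\left(C,U \right)} = 4 C U + 1 = 1 + 4 C U$)
$q = -51$ ($q = 22 - \left(1 + 4 \cdot 6 \cdot 3\right) = 22 - \left(1 + 72\right) = 22 - 73 = -51$)
$q n{\left(-2 \right)} = \left(-51\right) \left(-4\right) = 204$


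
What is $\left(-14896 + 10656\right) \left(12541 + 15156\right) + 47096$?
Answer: $-117388184$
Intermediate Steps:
$\left(-14896 + 10656\right) \left(12541 + 15156\right) + 47096 = \left(-4240\right) 27697 + 47096 = -117435280 + 47096 = -117388184$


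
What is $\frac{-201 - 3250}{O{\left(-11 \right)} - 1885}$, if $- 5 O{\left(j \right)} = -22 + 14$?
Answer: $\frac{17255}{9417} \approx 1.8323$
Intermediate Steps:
$O{\left(j \right)} = \frac{8}{5}$ ($O{\left(j \right)} = - \frac{-22 + 14}{5} = \left(- \frac{1}{5}\right) \left(-8\right) = \frac{8}{5}$)
$\frac{-201 - 3250}{O{\left(-11 \right)} - 1885} = \frac{-201 - 3250}{\frac{8}{5} - 1885} = - \frac{3451}{- \frac{9417}{5}} = \left(-3451\right) \left(- \frac{5}{9417}\right) = \frac{17255}{9417}$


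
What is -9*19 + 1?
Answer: -170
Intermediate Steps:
-9*19 + 1 = -171 + 1 = -170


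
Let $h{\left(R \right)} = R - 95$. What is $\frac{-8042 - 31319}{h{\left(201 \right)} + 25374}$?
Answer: $- \frac{5623}{3640} \approx -1.5448$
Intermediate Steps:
$h{\left(R \right)} = -95 + R$
$\frac{-8042 - 31319}{h{\left(201 \right)} + 25374} = \frac{-8042 - 31319}{\left(-95 + 201\right) + 25374} = - \frac{39361}{106 + 25374} = - \frac{39361}{25480} = \left(-39361\right) \frac{1}{25480} = - \frac{5623}{3640}$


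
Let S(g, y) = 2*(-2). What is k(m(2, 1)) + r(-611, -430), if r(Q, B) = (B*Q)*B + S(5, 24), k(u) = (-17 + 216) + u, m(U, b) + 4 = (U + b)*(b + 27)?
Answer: -112973625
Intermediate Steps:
S(g, y) = -4
m(U, b) = -4 + (27 + b)*(U + b) (m(U, b) = -4 + (U + b)*(b + 27) = -4 + (U + b)*(27 + b) = -4 + (27 + b)*(U + b))
k(u) = 199 + u
r(Q, B) = -4 + Q*B² (r(Q, B) = (B*Q)*B - 4 = Q*B² - 4 = -4 + Q*B²)
k(m(2, 1)) + r(-611, -430) = (199 + (-4 + 1² + 27*2 + 27*1 + 2*1)) + (-4 - 611*(-430)²) = (199 + (-4 + 1 + 54 + 27 + 2)) + (-4 - 611*184900) = (199 + 80) + (-4 - 112973900) = 279 - 112973904 = -112973625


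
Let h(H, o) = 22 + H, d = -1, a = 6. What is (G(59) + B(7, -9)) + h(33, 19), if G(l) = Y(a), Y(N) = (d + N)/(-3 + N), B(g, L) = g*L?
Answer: -19/3 ≈ -6.3333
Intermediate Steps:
B(g, L) = L*g
Y(N) = (-1 + N)/(-3 + N)
G(l) = 5/3 (G(l) = (-1 + 6)/(-3 + 6) = 5/3)
(G(59) + B(7, -9)) + h(33, 19) = (5/3 - 9*7) + (22 + 33) = (5/3 - 63) + 55 = -184/3 + 55 = -19/3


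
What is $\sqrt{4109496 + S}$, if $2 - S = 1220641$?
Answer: $\sqrt{2888857} \approx 1699.7$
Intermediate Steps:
$S = -1220639$ ($S = 2 - 1220641 = -1220639$)
$\sqrt{4109496 + S} = \sqrt{4109496 - 1220639} = \sqrt{2888857}$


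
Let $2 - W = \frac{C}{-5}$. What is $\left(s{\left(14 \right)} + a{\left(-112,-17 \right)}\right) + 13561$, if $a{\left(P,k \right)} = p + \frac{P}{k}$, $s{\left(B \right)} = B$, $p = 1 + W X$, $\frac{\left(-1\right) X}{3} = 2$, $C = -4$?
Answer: $\frac{1153908}{85} \approx 13575.0$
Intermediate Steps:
$X = -6$ ($X = \left(-3\right) 2 = -6$)
$W = \frac{6}{5}$ ($W = 2 - - \frac{4}{-5} = 2 - \left(-4\right) \left(- \frac{1}{5}\right) = 2 - \frac{4}{5} = \frac{6}{5} \approx 1.2$)
$p = - \frac{31}{5}$ ($p = 1 + \frac{6}{5} \left(-6\right) = 1 - \frac{36}{5} = - \frac{31}{5} \approx -6.2$)
$a{\left(P,k \right)} = - \frac{31}{5} + \frac{P}{k}$
$\left(s{\left(14 \right)} + a{\left(-112,-17 \right)}\right) + 13561 = \left(14 - \left(\frac{31}{5} + \frac{112}{-17}\right)\right) + 13561 = \left(14 - - \frac{33}{85}\right) + 13561 = \left(14 + \left(- \frac{31}{5} + \frac{112}{17}\right)\right) + 13561 = \left(14 + \frac{33}{85}\right) + 13561 = \frac{1223}{85} + 13561 = \frac{1153908}{85}$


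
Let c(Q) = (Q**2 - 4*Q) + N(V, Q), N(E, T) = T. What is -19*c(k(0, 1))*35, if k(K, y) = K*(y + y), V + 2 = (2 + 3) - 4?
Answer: 0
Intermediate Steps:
V = -1 (V = -2 + ((2 + 3) - 4) = -2 + (5 - 4) = -2 + 1 = -1)
k(K, y) = 2*K*y (k(K, y) = K*(2*y) = 2*K*y)
c(Q) = Q**2 - 3*Q (c(Q) = (Q**2 - 4*Q) + Q = Q**2 - 3*Q)
-19*c(k(0, 1))*35 = -19*2*0*1*(-3 + 2*0*1)*35 = -0*(-3 + 0)*35 = -0*(-3)*35 = -19*0*35 = 0*35 = 0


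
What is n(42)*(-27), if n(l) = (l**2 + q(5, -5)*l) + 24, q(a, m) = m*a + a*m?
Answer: 8424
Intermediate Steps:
q(a, m) = 2*a*m (q(a, m) = a*m + a*m = 2*a*m)
n(l) = 24 + l**2 - 50*l (n(l) = (l**2 + (2*5*(-5))*l) + 24 = (l**2 - 50*l) + 24 = 24 + l**2 - 50*l)
n(42)*(-27) = (24 + 42**2 - 50*42)*(-27) = (24 + 1764 - 2100)*(-27) = -312*(-27) = 8424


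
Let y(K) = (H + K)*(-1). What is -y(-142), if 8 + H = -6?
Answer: -156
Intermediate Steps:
H = -14 (H = -8 - 6 = -14)
y(K) = 14 - K (y(K) = (-14 + K)*(-1) = 14 - K)
-y(-142) = -(14 - 1*(-142)) = -(14 + 142) = -1*156 = -156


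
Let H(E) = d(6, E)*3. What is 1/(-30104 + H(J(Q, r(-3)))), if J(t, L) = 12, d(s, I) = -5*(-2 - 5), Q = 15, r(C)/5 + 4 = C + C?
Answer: -1/29999 ≈ -3.3334e-5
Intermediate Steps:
r(C) = -20 + 10*C (r(C) = -20 + 5*(C + C) = -20 + 5*(2*C) = -20 + 10*C)
d(s, I) = 35 (d(s, I) = -5*(-7) = 35)
H(E) = 105 (H(E) = 35*3 = 105)
1/(-30104 + H(J(Q, r(-3)))) = 1/(-30104 + 105) = 1/(-29999) = -1/29999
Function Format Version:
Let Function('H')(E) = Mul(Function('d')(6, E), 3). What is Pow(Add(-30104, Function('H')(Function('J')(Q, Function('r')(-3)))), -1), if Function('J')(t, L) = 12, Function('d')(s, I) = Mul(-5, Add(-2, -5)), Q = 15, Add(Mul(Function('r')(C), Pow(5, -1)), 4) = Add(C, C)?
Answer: Rational(-1, 29999) ≈ -3.3334e-5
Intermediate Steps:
Function('r')(C) = Add(-20, Mul(10, C)) (Function('r')(C) = Add(-20, Mul(5, Add(C, C))) = Add(-20, Mul(5, Mul(2, C))) = Add(-20, Mul(10, C)))
Function('d')(s, I) = 35 (Function('d')(s, I) = Mul(-5, -7) = 35)
Function('H')(E) = 105 (Function('H')(E) = Mul(35, 3) = 105)
Pow(Add(-30104, Function('H')(Function('J')(Q, Function('r')(-3)))), -1) = Pow(Add(-30104, 105), -1) = Pow(-29999, -1) = Rational(-1, 29999)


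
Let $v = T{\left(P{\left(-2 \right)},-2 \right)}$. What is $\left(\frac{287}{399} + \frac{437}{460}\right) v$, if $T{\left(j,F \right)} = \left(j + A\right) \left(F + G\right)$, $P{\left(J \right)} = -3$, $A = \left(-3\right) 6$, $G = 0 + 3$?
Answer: $- \frac{13321}{380} \approx -35.055$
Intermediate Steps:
$G = 3$
$A = -18$
$T{\left(j,F \right)} = \left(-18 + j\right) \left(3 + F\right)$ ($T{\left(j,F \right)} = \left(j - 18\right) \left(F + 3\right) = \left(-18 + j\right) \left(3 + F\right)$)
$v = -21$ ($v = -54 - -36 + 3 \left(-3\right) - -6 = -54 + 36 - 9 + 6 = -21$)
$\left(\frac{287}{399} + \frac{437}{460}\right) v = \left(\frac{287}{399} + \frac{437}{460}\right) \left(-21\right) = \left(287 \cdot \frac{1}{399} + 437 \cdot \frac{1}{460}\right) \left(-21\right) = \left(\frac{41}{57} + \frac{19}{20}\right) \left(-21\right) = \frac{1903}{1140} \left(-21\right) = - \frac{13321}{380}$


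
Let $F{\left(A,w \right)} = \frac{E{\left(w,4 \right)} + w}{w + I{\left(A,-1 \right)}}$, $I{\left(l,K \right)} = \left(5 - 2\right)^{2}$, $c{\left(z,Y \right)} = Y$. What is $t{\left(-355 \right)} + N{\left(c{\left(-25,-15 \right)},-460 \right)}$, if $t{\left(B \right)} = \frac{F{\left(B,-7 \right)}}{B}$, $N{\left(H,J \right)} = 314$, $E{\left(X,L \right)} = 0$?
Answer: $\frac{222947}{710} \approx 314.01$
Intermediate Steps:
$I{\left(l,K \right)} = 9$ ($I{\left(l,K \right)} = 3^{2} = 9$)
$F{\left(A,w \right)} = \frac{w}{9 + w}$ ($F{\left(A,w \right)} = \frac{0 + w}{w + 9} = \frac{w}{9 + w}$)
$t{\left(B \right)} = - \frac{7}{2 B}$ ($t{\left(B \right)} = \frac{\left(-7\right) \frac{1}{9 - 7}}{B} = \frac{\left(-7\right) \frac{1}{2}}{B} = - \frac{7}{2 B}$)
$t{\left(-355 \right)} + N{\left(c{\left(-25,-15 \right)},-460 \right)} = - \frac{7}{2 \left(-355\right)} + 314 = \left(- \frac{7}{2}\right) \left(- \frac{1}{355}\right) + 314 = \frac{7}{710} + 314 = \frac{222947}{710}$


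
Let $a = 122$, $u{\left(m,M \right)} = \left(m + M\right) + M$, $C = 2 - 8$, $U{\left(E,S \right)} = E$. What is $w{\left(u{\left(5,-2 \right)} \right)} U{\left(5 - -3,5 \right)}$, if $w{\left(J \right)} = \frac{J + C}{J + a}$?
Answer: $- \frac{40}{123} \approx -0.3252$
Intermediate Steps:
$C = -6$ ($C = 2 - 8 = -6$)
$u{\left(m,M \right)} = m + 2 M$ ($u{\left(m,M \right)} = \left(M + m\right) + M = m + 2 M$)
$w{\left(J \right)} = \frac{-6 + J}{122 + J}$ ($w{\left(J \right)} = \frac{J - 6}{J + 122} = \frac{-6 + J}{122 + J}$)
$w{\left(u{\left(5,-2 \right)} \right)} U{\left(5 - -3,5 \right)} = \frac{-6 + \left(5 + 2 \left(-2\right)\right)}{122 + \left(5 + 2 \left(-2\right)\right)} \left(5 - -3\right) = \frac{-6 + \left(5 - 4\right)}{122 + \left(5 - 4\right)} \left(5 + 3\right) = \frac{-6 + 1}{122 + 1} \cdot 8 = \frac{1}{123} \left(-5\right) 8 = \left(- \frac{5}{123}\right) 8 = - \frac{40}{123}$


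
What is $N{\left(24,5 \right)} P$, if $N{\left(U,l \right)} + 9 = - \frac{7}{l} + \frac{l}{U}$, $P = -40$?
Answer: $\frac{1223}{3} \approx 407.67$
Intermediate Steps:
$N{\left(U,l \right)} = -9 - \frac{7}{l} + \frac{l}{U}$ ($N{\left(U,l \right)} = -9 - \left(\frac{7}{l} - \frac{l}{U}\right) = -9 - \frac{7}{l} + \frac{l}{U}$)
$N{\left(24,5 \right)} P = \left(-9 - \frac{7}{5} + \frac{5}{24}\right) \left(-40\right) = \left(- \frac{1223}{120}\right) \left(-40\right) = \frac{1223}{3}$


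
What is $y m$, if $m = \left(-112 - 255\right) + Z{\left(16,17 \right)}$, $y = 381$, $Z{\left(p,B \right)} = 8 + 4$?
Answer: $-135255$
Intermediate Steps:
$Z{\left(p,B \right)} = 12$
$m = -355$ ($m = \left(-112 - 255\right) + 12 = -367 + 12 = -355$)
$y m = 381 \left(-355\right) = -135255$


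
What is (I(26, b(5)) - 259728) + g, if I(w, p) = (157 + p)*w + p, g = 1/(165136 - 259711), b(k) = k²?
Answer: -24113882326/94575 ≈ -2.5497e+5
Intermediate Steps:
g = -1/94575 (g = 1/(-94575) = -1/94575 ≈ -1.0574e-5)
I(w, p) = p + w*(157 + p) (I(w, p) = w*(157 + p) + p = p + w*(157 + p))
(I(26, b(5)) - 259728) + g = ((5² + 157*26 + 5²*26) - 259728) - 1/94575 = ((25 + 4082 + 25*26) - 259728) - 1/94575 = ((25 + 4082 + 650) - 259728) - 1/94575 = (4757 - 259728) - 1/94575 = -254971 - 1/94575 = -24113882326/94575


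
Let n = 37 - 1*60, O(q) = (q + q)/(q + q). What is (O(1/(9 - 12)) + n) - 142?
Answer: -164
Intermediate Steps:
O(q) = 1 (O(q) = (2*q)/((2*q)) = (2*q)*(1/(2*q)) = 1)
n = -23 (n = 37 - 60 = -23)
(O(1/(9 - 12)) + n) - 142 = (1 - 23) - 142 = -22 - 142 = -164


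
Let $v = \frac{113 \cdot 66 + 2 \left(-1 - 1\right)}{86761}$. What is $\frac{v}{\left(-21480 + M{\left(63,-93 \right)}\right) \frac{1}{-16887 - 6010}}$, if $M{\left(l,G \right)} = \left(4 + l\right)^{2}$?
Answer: $\frac{170674238}{1474156151} \approx 0.11578$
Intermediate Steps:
$v = \frac{7454}{86761}$ ($v = \left(7458 + 2 \left(-2\right)\right) \frac{1}{86761} = \left(7458 - 4\right) \frac{1}{86761} = 7454 \cdot \frac{1}{86761} = \frac{7454}{86761} \approx 0.085914$)
$\frac{v}{\left(-21480 + M{\left(63,-93 \right)}\right) \frac{1}{-16887 - 6010}} = \frac{7454}{86761 \frac{-21480 + \left(4 + 63\right)^{2}}{-16887 - 6010}} = \frac{7454}{86761 \frac{-21480 + 67^{2}}{-22897}} = \frac{7454}{86761 \left(-21480 + 4489\right) \left(- \frac{1}{22897}\right)} = \frac{7454}{86761 \left(\left(-16991\right) \left(- \frac{1}{22897}\right)\right)} = \frac{7454}{86761 \cdot \frac{16991}{22897}} = \frac{7454}{86761} \cdot \frac{22897}{16991} = \frac{170674238}{1474156151}$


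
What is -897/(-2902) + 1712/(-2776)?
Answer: -309769/1006994 ≈ -0.30762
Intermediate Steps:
-897/(-2902) + 1712/(-2776) = -897*(-1/2902) + 1712*(-1/2776) = 897/2902 - 214/347 = -309769/1006994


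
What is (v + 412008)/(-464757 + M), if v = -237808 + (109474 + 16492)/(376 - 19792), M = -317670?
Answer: -1691070617/7595801316 ≈ -0.22263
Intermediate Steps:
v = -2308703047/9708 (v = -237808 + 125966/(-19416) = -237808 + 125966*(-1/19416) = -237808 - 62983/9708 = -2308703047/9708 ≈ -2.3781e+5)
(v + 412008)/(-464757 + M) = (-2308703047/9708 + 412008)/(-464757 - 317670) = (1691070617/9708)/(-782427) = (1691070617/9708)*(-1/782427) = -1691070617/7595801316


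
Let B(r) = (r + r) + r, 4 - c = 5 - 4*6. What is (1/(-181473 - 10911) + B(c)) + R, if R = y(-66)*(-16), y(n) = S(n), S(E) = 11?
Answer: -20585089/192384 ≈ -107.00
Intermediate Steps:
c = 23 (c = 4 - (5 - 4*6) = 4 - (5 - 24) = 4 - 1*(-19) = 4 + 19 = 23)
y(n) = 11
B(r) = 3*r (B(r) = 2*r + r = 3*r)
R = -176 (R = 11*(-16) = -176)
(1/(-181473 - 10911) + B(c)) + R = (1/(-181473 - 10911) + 3*23) - 176 = (1/(-192384) + 69) - 176 = (-1/192384 + 69) - 176 = 13274495/192384 - 176 = -20585089/192384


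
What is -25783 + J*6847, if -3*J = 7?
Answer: -125278/3 ≈ -41759.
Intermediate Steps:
J = -7/3 (J = -⅓*7 = -7/3 ≈ -2.3333)
-25783 + J*6847 = -25783 - 7/3*6847 = -25783 - 47929/3 = -125278/3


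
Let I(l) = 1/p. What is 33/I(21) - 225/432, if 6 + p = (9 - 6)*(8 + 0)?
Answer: 28487/48 ≈ 593.48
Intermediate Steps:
p = 18 (p = -6 + (9 - 6)*(8 + 0) = -6 + 3*8 = -6 + 24 = 18)
I(l) = 1/18
33/I(21) - 225/432 = 33/(1/18) - 225/432 = 33*18 - 225*1/432 = 594 - 25/48 = 28487/48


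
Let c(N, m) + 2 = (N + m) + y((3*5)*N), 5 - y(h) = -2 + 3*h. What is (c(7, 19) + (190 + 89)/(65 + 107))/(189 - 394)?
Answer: 48569/35260 ≈ 1.3775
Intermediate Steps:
y(h) = 7 - 3*h (y(h) = 5 - (-2 + 3*h) = 5 + (2 - 3*h) = 7 - 3*h)
c(N, m) = 5 + m - 44*N (c(N, m) = -2 + ((N + m) + (7 - 3*3*5*N)) = -2 + ((N + m) + (7 - 45*N)) = -2 + (7 + m - 44*N) = 5 + m - 44*N)
(c(7, 19) + (190 + 89)/(65 + 107))/(189 - 394) = ((5 + 19 - 44*7) + (190 + 89)/(65 + 107))/(189 - 394) = ((5 + 19 - 308) + 279/172)/(-205) = (-284 + 279*(1/172))*(-1/205) = (-284 + 279/172)*(-1/205) = -48569/172*(-1/205) = 48569/35260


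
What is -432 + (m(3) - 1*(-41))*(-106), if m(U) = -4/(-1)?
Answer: -5202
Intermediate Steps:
m(U) = 4 (m(U) = -4*(-1) = 4)
-432 + (m(3) - 1*(-41))*(-106) = -432 + (4 - 1*(-41))*(-106) = -432 + (4 + 41)*(-106) = -432 + 45*(-106) = -432 - 4770 = -5202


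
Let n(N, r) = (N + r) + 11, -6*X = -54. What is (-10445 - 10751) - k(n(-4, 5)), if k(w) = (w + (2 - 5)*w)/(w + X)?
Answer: -148364/7 ≈ -21195.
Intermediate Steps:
X = 9 (X = -1/6*(-54) = 9)
n(N, r) = 11 + N + r
k(w) = -2*w/(9 + w) (k(w) = (w + (2 - 5)*w)/(w + 9) = (w - 3*w)/(9 + w) = (-2*w)/(9 + w) = -2*w/(9 + w))
(-10445 - 10751) - k(n(-4, 5)) = (-10445 - 10751) - (-2)*(11 - 4 + 5)/(9 + (11 - 4 + 5)) = -21196 - (-2)*12/(9 + 12) = -21196 - (-2)*12/21 = -21196 - 1*(-8/7) = -21196 + 8/7 = -148364/7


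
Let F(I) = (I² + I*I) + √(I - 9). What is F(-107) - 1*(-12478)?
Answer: 35376 + 2*I*√29 ≈ 35376.0 + 10.77*I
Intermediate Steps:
F(I) = √(-9 + I) + 2*I² (F(I) = (I² + I²) + √(-9 + I) = 2*I² + √(-9 + I) = √(-9 + I) + 2*I²)
F(-107) - 1*(-12478) = (√(-9 - 107) + 2*(-107)²) - 1*(-12478) = (√(-116) + 2*11449) + 12478 = (2*I*√29 + 22898) + 12478 = (22898 + 2*I*√29) + 12478 = 35376 + 2*I*√29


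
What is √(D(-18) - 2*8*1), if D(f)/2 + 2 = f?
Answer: 2*I*√14 ≈ 7.4833*I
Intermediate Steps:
D(f) = -4 + 2*f
√(D(-18) - 2*8*1) = √((-4 + 2*(-18)) - 2*8*1) = √((-4 - 36) - 16*1) = √(-40 - 16) = √(-56) = 2*I*√14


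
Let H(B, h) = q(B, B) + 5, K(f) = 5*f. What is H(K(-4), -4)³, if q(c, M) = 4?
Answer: 729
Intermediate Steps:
H(B, h) = 9 (H(B, h) = 4 + 5 = 9)
H(K(-4), -4)³ = 9³ = 729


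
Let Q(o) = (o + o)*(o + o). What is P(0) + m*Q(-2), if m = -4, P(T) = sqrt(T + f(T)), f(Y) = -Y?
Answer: -64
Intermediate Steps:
Q(o) = 4*o**2 (Q(o) = (2*o)*(2*o) = 4*o**2)
P(T) = 0 (P(T) = sqrt(T - T) = sqrt(0) = 0)
P(0) + m*Q(-2) = 0 - 16*(-2)**2 = 0 - 16*4 = 0 - 4*16 = 0 - 64 = -64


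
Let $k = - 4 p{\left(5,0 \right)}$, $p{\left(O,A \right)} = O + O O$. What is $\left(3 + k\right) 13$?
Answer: $-1521$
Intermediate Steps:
$p{\left(O,A \right)} = O + O^{2}$
$k = -120$ ($k = - 4 \cdot 5 \left(1 + 5\right) = - 4 \cdot 5 \cdot 6 = \left(-4\right) 30 = -120$)
$\left(3 + k\right) 13 = \left(3 - 120\right) 13 = \left(-117\right) 13 = -1521$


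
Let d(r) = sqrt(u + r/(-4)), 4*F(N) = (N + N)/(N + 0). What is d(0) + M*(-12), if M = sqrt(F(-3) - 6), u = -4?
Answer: I*(2 - 6*sqrt(22)) ≈ -26.142*I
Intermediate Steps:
F(N) = 1/2 (F(N) = ((N + N)/(N + 0))/4 = ((2*N)/N)/4 = (1/4)*2 = 1/2)
d(r) = sqrt(-4 - r/4) (d(r) = sqrt(-4 + r/(-4)) = sqrt(-4 + r*(-1/4)) = sqrt(-4 - r/4))
M = I*sqrt(22)/2 (M = sqrt(1/2 - 6) = sqrt(-11/2) = I*sqrt(22)/2 ≈ 2.3452*I)
d(0) + M*(-12) = sqrt(-16 - 1*0)/2 + (I*sqrt(22)/2)*(-12) = sqrt(-16 + 0)/2 - 6*I*sqrt(22) = sqrt(-16)/2 - 6*I*sqrt(22) = (4*I)/2 - 6*I*sqrt(22) = 2*I - 6*I*sqrt(22)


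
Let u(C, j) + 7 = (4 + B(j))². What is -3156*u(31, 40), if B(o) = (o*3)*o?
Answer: -72835458804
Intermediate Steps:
B(o) = 3*o² (B(o) = (3*o)*o = 3*o²)
u(C, j) = -7 + (4 + 3*j²)²
-3156*u(31, 40) = -3156*(-7 + (4 + 3*40²)²) = -3156*(-7 + (4 + 3*1600)²) = -3156*(-7 + (4 + 4800)²) = -3156*(-7 + 4804²) = -3156*(-7 + 23078416) = -3156*23078409 = -72835458804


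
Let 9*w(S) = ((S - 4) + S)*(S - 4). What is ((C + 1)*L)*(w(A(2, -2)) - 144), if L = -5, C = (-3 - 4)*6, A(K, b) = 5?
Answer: -88150/3 ≈ -29383.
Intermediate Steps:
C = -42 (C = -7*6 = -42)
w(S) = (-4 + S)*(-4 + 2*S)/9 (w(S) = (((S - 4) + S)*(S - 4))/9 = (((-4 + S) + S)*(-4 + S))/9 = ((-4 + 2*S)*(-4 + S))/9 = ((-4 + S)*(-4 + 2*S))/9 = (-4 + S)*(-4 + 2*S)/9)
((C + 1)*L)*(w(A(2, -2)) - 144) = ((-42 + 1)*(-5))*((16/9 - 4/3*5 + (2/9)*5**2) - 144) = (-41*(-5))*((16/9 - 20/3 + (2/9)*25) - 144) = 205*((16/9 - 20/3 + 50/9) - 144) = 205*(2/3 - 144) = 205*(-430/3) = -88150/3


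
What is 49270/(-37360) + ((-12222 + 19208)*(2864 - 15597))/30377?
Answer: -332477096647/113488472 ≈ -2929.6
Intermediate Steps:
49270/(-37360) + ((-12222 + 19208)*(2864 - 15597))/30377 = 49270*(-1/37360) + (6986*(-12733))*(1/30377) = -4927/3736 - 88952738*1/30377 = -4927/3736 - 88952738/30377 = -332477096647/113488472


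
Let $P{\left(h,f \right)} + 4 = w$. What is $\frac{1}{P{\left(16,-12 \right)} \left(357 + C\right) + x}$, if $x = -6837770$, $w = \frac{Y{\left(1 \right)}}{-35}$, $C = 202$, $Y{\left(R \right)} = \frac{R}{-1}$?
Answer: $- \frac{35}{239399651} \approx -1.462 \cdot 10^{-7}$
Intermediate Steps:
$Y{\left(R \right)} = - R$ ($Y{\left(R \right)} = R \left(-1\right) = - R$)
$w = \frac{1}{35}$ ($w = \frac{\left(-1\right) 1}{-35} = \left(-1\right) \left(- \frac{1}{35}\right) = \frac{1}{35} \approx 0.028571$)
$P{\left(h,f \right)} = - \frac{139}{35}$ ($P{\left(h,f \right)} = -4 + \frac{1}{35} = - \frac{139}{35}$)
$\frac{1}{P{\left(16,-12 \right)} \left(357 + C\right) + x} = \frac{1}{- \frac{139 \left(357 + 202\right)}{35} - 6837770} = \frac{1}{\left(- \frac{139}{35}\right) 559 - 6837770} = \frac{1}{- \frac{77701}{35} - 6837770} = \frac{1}{- \frac{239399651}{35}} = - \frac{35}{239399651}$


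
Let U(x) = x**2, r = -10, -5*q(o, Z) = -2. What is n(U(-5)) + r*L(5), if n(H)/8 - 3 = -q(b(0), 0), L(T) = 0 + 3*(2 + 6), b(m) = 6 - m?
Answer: -1096/5 ≈ -219.20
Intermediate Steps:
q(o, Z) = 2/5 (q(o, Z) = -1/5*(-2) = 2/5)
L(T) = 24 (L(T) = 0 + 3*8 = 0 + 24 = 24)
n(H) = 104/5 (n(H) = 24 + 8*(-1*2/5) = 24 + 8*(-2/5) = 24 - 16/5 = 104/5)
n(U(-5)) + r*L(5) = 104/5 - 10*24 = 104/5 - 240 = -1096/5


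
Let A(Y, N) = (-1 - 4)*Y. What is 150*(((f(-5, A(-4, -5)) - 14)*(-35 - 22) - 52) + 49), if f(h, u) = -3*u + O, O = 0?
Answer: 632250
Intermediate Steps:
A(Y, N) = -5*Y
f(h, u) = -3*u (f(h, u) = -3*u + 0 = -3*u)
150*(((f(-5, A(-4, -5)) - 14)*(-35 - 22) - 52) + 49) = 150*(((-(-15)*(-4) - 14)*(-35 - 22) - 52) + 49) = 150*(((-3*20 - 14)*(-57) - 52) + 49) = 150*(((-60 - 14)*(-57) - 52) + 49) = 150*((-74*(-57) - 52) + 49) = 150*((4218 - 52) + 49) = 150*(4166 + 49) = 150*4215 = 632250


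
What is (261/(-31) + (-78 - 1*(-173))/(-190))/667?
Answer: -553/41354 ≈ -0.013372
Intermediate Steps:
(261/(-31) + (-78 - 1*(-173))/(-190))/667 = (261*(-1/31) + (-78 + 173)*(-1/190))*(1/667) = (-261/31 + 95*(-1/190))*(1/667) = (-261/31 - 1/2)*(1/667) = -553/62*1/667 = -553/41354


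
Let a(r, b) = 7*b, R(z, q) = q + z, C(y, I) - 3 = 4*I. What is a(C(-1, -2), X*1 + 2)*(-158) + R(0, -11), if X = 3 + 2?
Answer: -7753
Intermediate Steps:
C(y, I) = 3 + 4*I
X = 5
a(C(-1, -2), X*1 + 2)*(-158) + R(0, -11) = (7*(5*1 + 2))*(-158) + (-11 + 0) = (7*(5 + 2))*(-158) - 11 = (7*7)*(-158) - 11 = 49*(-158) - 11 = -7742 - 11 = -7753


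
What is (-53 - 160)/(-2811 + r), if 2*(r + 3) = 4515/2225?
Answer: 63190/834519 ≈ 0.075720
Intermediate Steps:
r = -1767/890 (r = -3 + (4515/2225)/2 = -3 + (4515*(1/2225))/2 = -3 + (½)*(903/445) = -3 + 903/890 = -1767/890 ≈ -1.9854)
(-53 - 160)/(-2811 + r) = (-53 - 160)/(-2811 - 1767/890) = -213/(-2503557/890) = -213*(-890/2503557) = 63190/834519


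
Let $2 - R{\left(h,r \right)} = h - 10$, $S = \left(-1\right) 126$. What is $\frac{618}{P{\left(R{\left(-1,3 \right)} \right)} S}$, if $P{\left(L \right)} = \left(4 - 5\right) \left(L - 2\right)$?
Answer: $\frac{103}{231} \approx 0.44589$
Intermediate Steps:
$S = -126$
$R{\left(h,r \right)} = 12 - h$ ($R{\left(h,r \right)} = 2 - \left(h - 10\right) = 2 - \left(-10 + h\right) = 12 - h$)
$P{\left(L \right)} = 2 - L$ ($P{\left(L \right)} = - (-2 + L) = 2 - L$)
$\frac{618}{P{\left(R{\left(-1,3 \right)} \right)} S} = \frac{618}{\left(2 - \left(12 - -1\right)\right) \left(-126\right)} = \frac{618}{\left(2 - \left(12 + 1\right)\right) \left(-126\right)} = \frac{618}{\left(2 - 13\right) \left(-126\right)} = \frac{618}{\left(-11\right) \left(-126\right)} = \frac{618}{1386} = 618 \cdot \frac{1}{1386} = \frac{103}{231}$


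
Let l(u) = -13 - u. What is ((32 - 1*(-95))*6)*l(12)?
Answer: -19050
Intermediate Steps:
((32 - 1*(-95))*6)*l(12) = ((32 - 1*(-95))*6)*(-13 - 1*12) = ((32 + 95)*6)*(-13 - 12) = (127*6)*(-25) = 762*(-25) = -19050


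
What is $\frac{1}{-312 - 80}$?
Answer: $- \frac{1}{392} \approx -0.002551$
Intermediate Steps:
$\frac{1}{-312 - 80} = \frac{1}{-392} = - \frac{1}{392}$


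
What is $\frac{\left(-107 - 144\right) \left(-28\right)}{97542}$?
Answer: $\frac{3514}{48771} \approx 0.072051$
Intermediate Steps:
$\frac{\left(-107 - 144\right) \left(-28\right)}{97542} = \left(-251\right) \left(-28\right) \frac{1}{97542} = 7028 \cdot \frac{1}{97542} = \frac{3514}{48771}$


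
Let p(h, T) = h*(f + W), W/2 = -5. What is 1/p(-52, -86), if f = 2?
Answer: 1/416 ≈ 0.0024038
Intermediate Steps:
W = -10 (W = 2*(-5) = -10)
p(h, T) = -8*h (p(h, T) = h*(2 - 10) = h*(-8) = -8*h)
1/p(-52, -86) = 1/(-8*(-52)) = 1/416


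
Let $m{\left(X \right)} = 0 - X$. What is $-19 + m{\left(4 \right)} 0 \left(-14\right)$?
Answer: $-19$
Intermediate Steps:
$m{\left(X \right)} = - X$
$-19 + m{\left(4 \right)} 0 \left(-14\right) = -19 + \left(-1\right) 4 \cdot 0 \left(-14\right) = -19 + \left(-4\right) 0 \left(-14\right) = -19 + 0 \left(-14\right) = -19 + 0 = -19$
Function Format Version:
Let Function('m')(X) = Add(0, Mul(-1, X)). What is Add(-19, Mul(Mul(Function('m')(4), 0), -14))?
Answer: -19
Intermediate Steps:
Function('m')(X) = Mul(-1, X)
Add(-19, Mul(Mul(Function('m')(4), 0), -14)) = Add(-19, Mul(Mul(Mul(-1, 4), 0), -14)) = Add(-19, Mul(Mul(-4, 0), -14)) = Add(-19, Mul(0, -14)) = Add(-19, 0) = -19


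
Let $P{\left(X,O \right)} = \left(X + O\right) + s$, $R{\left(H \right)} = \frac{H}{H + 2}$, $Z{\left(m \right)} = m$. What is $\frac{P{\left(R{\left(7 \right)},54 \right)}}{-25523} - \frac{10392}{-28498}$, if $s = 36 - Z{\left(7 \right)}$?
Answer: $\frac{1182813826}{3273095043} \approx 0.36137$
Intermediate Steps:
$R{\left(H \right)} = \frac{H}{2 + H}$
$s = 29$ ($s = 36 - 7 = 29$)
$P{\left(X,O \right)} = 29 + O + X$ ($P{\left(X,O \right)} = \left(X + O\right) + 29 = \left(O + X\right) + 29 = 29 + O + X$)
$\frac{P{\left(R{\left(7 \right)},54 \right)}}{-25523} - \frac{10392}{-28498} = \frac{29 + 54 + \frac{7}{2 + 7}}{-25523} - \frac{10392}{-28498} = \left(29 + 54 + \frac{7}{9}\right) \left(- \frac{1}{25523}\right) - - \frac{5196}{14249} = \left(29 + 54 + 7 \cdot \frac{1}{9}\right) \left(- \frac{1}{25523}\right) + \frac{5196}{14249} = \left(29 + 54 + \frac{7}{9}\right) \left(- \frac{1}{25523}\right) + \frac{5196}{14249} = \frac{754}{9} \left(- \frac{1}{25523}\right) + \frac{5196}{14249} = - \frac{754}{229707} + \frac{5196}{14249} = \frac{1182813826}{3273095043}$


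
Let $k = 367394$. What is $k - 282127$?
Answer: $85267$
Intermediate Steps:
$k - 282127 = 367394 - 282127 = 85267$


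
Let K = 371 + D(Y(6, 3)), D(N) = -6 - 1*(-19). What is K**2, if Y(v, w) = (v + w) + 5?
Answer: 147456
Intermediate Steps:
Y(v, w) = 5 + v + w
D(N) = 13 (D(N) = -6 + 19 = 13)
K = 384 (K = 371 + 13 = 384)
K**2 = 384**2 = 147456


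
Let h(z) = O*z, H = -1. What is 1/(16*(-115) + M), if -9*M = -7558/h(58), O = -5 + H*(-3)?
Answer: -522/964259 ≈ -0.00054135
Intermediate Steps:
O = -2 (O = -5 - 1*(-3) = -5 + 3 = -2)
h(z) = -2*z
M = -3779/522 (M = -(-7558)/(9*((-2*58))) = -(-7558)/(9*(-116)) = -(-7558)*(-1)/(9*116) = -1/9*3779/58 = -3779/522 ≈ -7.2395)
1/(16*(-115) + M) = 1/(16*(-115) - 3779/522) = 1/(-1840 - 3779/522) = 1/(-964259/522) = -522/964259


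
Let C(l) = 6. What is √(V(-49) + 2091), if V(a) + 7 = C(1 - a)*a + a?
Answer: √1741 ≈ 41.725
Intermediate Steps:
V(a) = -7 + 7*a (V(a) = -7 + (6*a + a) = -7 + 7*a)
√(V(-49) + 2091) = √((-7 + 7*(-49)) + 2091) = √((-7 - 343) + 2091) = √(-350 + 2091) = √1741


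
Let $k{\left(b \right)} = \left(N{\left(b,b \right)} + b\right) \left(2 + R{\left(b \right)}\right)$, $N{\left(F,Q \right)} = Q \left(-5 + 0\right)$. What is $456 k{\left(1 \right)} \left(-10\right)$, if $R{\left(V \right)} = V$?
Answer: $54720$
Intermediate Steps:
$N{\left(F,Q \right)} = - 5 Q$ ($N{\left(F,Q \right)} = Q \left(-5\right) = - 5 Q$)
$k{\left(b \right)} = - 4 b \left(2 + b\right)$ ($k{\left(b \right)} = \left(- 5 b + b\right) \left(2 + b\right) = - 4 b \left(2 + b\right)$)
$456 k{\left(1 \right)} \left(-10\right) = 456 \cdot 4 \cdot 1 \left(-2 - 1\right) \left(-10\right) = 456 \cdot 4 \cdot 1 \left(-3\right) \left(-10\right) = 456 \left(\left(-12\right) \left(-10\right)\right) = 456 \cdot 120 = 54720$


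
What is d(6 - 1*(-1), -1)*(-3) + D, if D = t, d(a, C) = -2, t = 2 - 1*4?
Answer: 4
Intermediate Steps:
t = -2 (t = 2 - 4 = -2)
D = -2
d(6 - 1*(-1), -1)*(-3) + D = -2*(-3) - 2 = 6 - 2 = 4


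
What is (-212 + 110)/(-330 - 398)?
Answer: 51/364 ≈ 0.14011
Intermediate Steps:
(-212 + 110)/(-330 - 398) = -102/(-728) = -102*(-1/728) = 51/364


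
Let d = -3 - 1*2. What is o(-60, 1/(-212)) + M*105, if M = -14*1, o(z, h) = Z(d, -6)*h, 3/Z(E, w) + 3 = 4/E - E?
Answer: -623285/424 ≈ -1470.0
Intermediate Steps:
d = -5 (d = -3 - 2 = -5)
Z(E, w) = 3/(-3 - E + 4/E) (Z(E, w) = 3/(-3 + (4/E - E)) = 3/(-3 + (-E + 4/E)) = 3/(-3 - E + 4/E))
o(z, h) = 5*h/2 (o(z, h) = (-3*(-5)/(-4 + (-5)**2 + 3*(-5)))*h = (-3*(-5)/(-4 + 25 - 15))*h = (-3*(-5)/6)*h = (-3*(-5)*1/6)*h = 5*h/2)
M = -14
o(-60, 1/(-212)) + M*105 = (5/2)/(-212) - 14*105 = (5/2)*(-1/212) - 1470 = -5/424 - 1470 = -623285/424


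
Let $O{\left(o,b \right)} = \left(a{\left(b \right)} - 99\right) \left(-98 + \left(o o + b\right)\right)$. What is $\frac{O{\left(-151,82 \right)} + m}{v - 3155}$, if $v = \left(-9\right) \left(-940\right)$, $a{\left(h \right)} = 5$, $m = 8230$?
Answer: $- \frac{426712}{1061} \approx -402.18$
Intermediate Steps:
$v = 8460$
$O{\left(o,b \right)} = 9212 - 94 b - 94 o^{2}$ ($O{\left(o,b \right)} = \left(5 - 99\right) \left(-98 + \left(o o + b\right)\right) = - 94 \left(-98 + \left(o^{2} + b\right)\right) = - 94 \left(-98 + \left(b + o^{2}\right)\right) = - 94 \left(-98 + b + o^{2}\right) = 9212 - 94 b - 94 o^{2}$)
$\frac{O{\left(-151,82 \right)} + m}{v - 3155} = \frac{\left(9212 - 7708 - 94 \left(-151\right)^{2}\right) + 8230}{8460 - 3155} = \frac{\left(9212 - 7708 - 2143294\right) + 8230}{5305} = \left(\left(9212 - 7708 - 2143294\right) + 8230\right) \frac{1}{5305} = \left(-2141790 + 8230\right) \frac{1}{5305} = \left(-2133560\right) \frac{1}{5305} = - \frac{426712}{1061}$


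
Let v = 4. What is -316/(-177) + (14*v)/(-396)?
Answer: 9602/5841 ≈ 1.6439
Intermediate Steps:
-316/(-177) + (14*v)/(-396) = -316/(-177) + (14*4)/(-396) = -316*(-1/177) + 56*(-1/396) = 316/177 - 14/99 = 9602/5841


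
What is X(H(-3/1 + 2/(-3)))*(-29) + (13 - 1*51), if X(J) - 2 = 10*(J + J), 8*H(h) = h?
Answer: 1019/6 ≈ 169.83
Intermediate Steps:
H(h) = h/8
X(J) = 2 + 20*J (X(J) = 2 + 10*(J + J) = 2 + 10*(2*J) = 2 + 20*J)
X(H(-3/1 + 2/(-3)))*(-29) + (13 - 1*51) = (2 + 20*((-3/1 + 2/(-3))/8))*(-29) + (13 - 1*51) = (2 + 20*((-3*1 + 2*(-⅓))/8))*(-29) + (13 - 51) = (2 + 20*((-3 - ⅔)/8))*(-29) - 38 = (2 + 20*((⅛)*(-11/3)))*(-29) - 38 = (2 + 20*(-11/24))*(-29) - 38 = (2 - 55/6)*(-29) - 38 = -43/6*(-29) - 38 = 1247/6 - 38 = 1019/6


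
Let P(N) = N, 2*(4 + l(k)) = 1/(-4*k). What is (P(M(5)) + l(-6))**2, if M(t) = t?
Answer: 2401/2304 ≈ 1.0421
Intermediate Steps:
l(k) = -4 - 1/(8*k) (l(k) = -4 + 1/(2*((-4*k))) = -4 + (-1/(4*k))/2 = -4 - 1/(8*k))
(P(M(5)) + l(-6))**2 = (5 + (-4 - 1/8/(-6)))**2 = (5 + (-4 - 1/8*(-1/6)))**2 = (5 + (-4 + 1/48))**2 = (5 - 191/48)**2 = (49/48)**2 = 2401/2304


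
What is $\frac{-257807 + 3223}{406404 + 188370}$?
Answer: $- \frac{127292}{297387} \approx -0.42803$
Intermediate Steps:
$\frac{-257807 + 3223}{406404 + 188370} = - \frac{254584}{594774} = \left(-254584\right) \frac{1}{594774} = - \frac{127292}{297387}$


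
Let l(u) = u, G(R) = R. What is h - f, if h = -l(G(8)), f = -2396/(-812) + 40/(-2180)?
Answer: -241901/22127 ≈ -10.932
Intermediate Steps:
f = 64885/22127 (f = -2396*(-1/812) + 40*(-1/2180) = 599/203 - 2/109 = 64885/22127 ≈ 2.9324)
h = -8 (h = -1*8 = -8)
h - f = -8 - 1*64885/22127 = -8 - 64885/22127 = -241901/22127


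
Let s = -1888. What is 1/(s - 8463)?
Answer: -1/10351 ≈ -9.6609e-5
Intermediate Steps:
1/(s - 8463) = 1/(-1888 - 8463) = 1/(-10351) = -1/10351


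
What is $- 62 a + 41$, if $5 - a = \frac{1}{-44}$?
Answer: $- \frac{5949}{22} \approx -270.41$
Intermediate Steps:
$a = \frac{221}{44}$ ($a = 5 - \frac{1}{-44} = 5 - - \frac{1}{44} = 5 + \frac{1}{44} = \frac{221}{44} \approx 5.0227$)
$- 62 a + 41 = \left(-62\right) \frac{221}{44} + 41 = - \frac{6851}{22} + 41 = - \frac{5949}{22}$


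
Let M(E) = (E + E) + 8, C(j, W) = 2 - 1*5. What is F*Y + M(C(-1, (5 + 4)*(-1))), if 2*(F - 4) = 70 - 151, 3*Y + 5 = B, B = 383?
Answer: -4597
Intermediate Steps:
C(j, W) = -3 (C(j, W) = 2 - 5 = -3)
M(E) = 8 + 2*E (M(E) = 2*E + 8 = 8 + 2*E)
Y = 126 (Y = -5/3 + (⅓)*383 = -5/3 + 383/3 = 126)
F = -73/2 (F = 4 + (70 - 151)/2 = 4 + (½)*(-81) = 4 - 81/2 = -73/2 ≈ -36.500)
F*Y + M(C(-1, (5 + 4)*(-1))) = -73/2*126 + (8 + 2*(-3)) = -4599 + (8 - 6) = -4599 + 2 = -4597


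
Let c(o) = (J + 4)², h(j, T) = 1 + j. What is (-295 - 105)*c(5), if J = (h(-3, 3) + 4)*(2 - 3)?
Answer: -1600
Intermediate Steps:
J = -2 (J = ((1 - 3) + 4)*(2 - 3) = (-2 + 4)*(-1) = 2*(-1) = -2)
c(o) = 4 (c(o) = (-2 + 4)² = 2² = 4)
(-295 - 105)*c(5) = (-295 - 105)*4 = -400*4 = -1600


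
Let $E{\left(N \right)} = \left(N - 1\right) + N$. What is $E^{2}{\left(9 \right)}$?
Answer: $289$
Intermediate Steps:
$E{\left(N \right)} = -1 + 2 N$ ($E{\left(N \right)} = \left(-1 + N\right) + N = -1 + 2 N$)
$E^{2}{\left(9 \right)} = \left(-1 + 2 \cdot 9\right)^{2} = \left(-1 + 18\right)^{2} = 17^{2} = 289$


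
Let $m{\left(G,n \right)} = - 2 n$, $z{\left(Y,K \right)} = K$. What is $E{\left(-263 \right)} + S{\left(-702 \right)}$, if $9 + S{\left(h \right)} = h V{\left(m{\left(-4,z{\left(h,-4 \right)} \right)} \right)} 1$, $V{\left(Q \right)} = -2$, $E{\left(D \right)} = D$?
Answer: $1132$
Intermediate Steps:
$S{\left(h \right)} = -9 - 2 h$ ($S{\left(h \right)} = -9 + h \left(-2\right) 1 = -9 + - 2 h 1 = -9 - 2 h$)
$E{\left(-263 \right)} + S{\left(-702 \right)} = -263 - -1395 = -263 + \left(-9 + 1404\right) = -263 + 1395 = 1132$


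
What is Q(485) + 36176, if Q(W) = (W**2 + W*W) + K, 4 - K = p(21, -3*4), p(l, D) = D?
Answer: 506642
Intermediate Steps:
K = 16 (K = 4 - (-3)*4 = 4 - 1*(-12) = 4 + 12 = 16)
Q(W) = 16 + 2*W**2 (Q(W) = (W**2 + W*W) + 16 = (W**2 + W**2) + 16 = 2*W**2 + 16 = 16 + 2*W**2)
Q(485) + 36176 = (16 + 2*485**2) + 36176 = (16 + 2*235225) + 36176 = (16 + 470450) + 36176 = 470466 + 36176 = 506642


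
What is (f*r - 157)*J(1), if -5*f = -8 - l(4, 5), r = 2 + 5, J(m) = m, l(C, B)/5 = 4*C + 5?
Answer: 6/5 ≈ 1.2000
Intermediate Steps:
l(C, B) = 25 + 20*C (l(C, B) = 5*(4*C + 5) = 5*(5 + 4*C) = 25 + 20*C)
r = 7
f = 113/5 (f = -(-8 - (25 + 20*4))/5 = -(-8 - (25 + 80))/5 = -(-8 - 1*105)/5 = -(-8 - 105)/5 = -⅕*(-113) = 113/5 ≈ 22.600)
(f*r - 157)*J(1) = ((113/5)*7 - 157)*1 = (791/5 - 157)*1 = (6/5)*1 = 6/5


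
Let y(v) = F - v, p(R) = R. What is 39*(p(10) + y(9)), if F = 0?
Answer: 39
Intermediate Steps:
y(v) = -v (y(v) = 0 - v = -v)
39*(p(10) + y(9)) = 39*(10 - 1*9) = 39*(10 - 9) = 39*1 = 39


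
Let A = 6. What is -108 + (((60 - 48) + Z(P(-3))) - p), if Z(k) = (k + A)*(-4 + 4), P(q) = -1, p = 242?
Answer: -338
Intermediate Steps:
Z(k) = 0 (Z(k) = (k + 6)*(-4 + 4) = (6 + k)*0 = 0)
-108 + (((60 - 48) + Z(P(-3))) - p) = -108 + (((60 - 48) + 0) - 1*242) = -108 + ((12 + 0) - 242) = -108 + (12 - 242) = -108 - 230 = -338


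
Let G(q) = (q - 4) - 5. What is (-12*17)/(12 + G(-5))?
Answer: 102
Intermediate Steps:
G(q) = -9 + q (G(q) = (-4 + q) - 5 = -9 + q)
(-12*17)/(12 + G(-5)) = (-12*17)/(12 + (-9 - 5)) = -204/(12 - 14) = -204/(-2) = -204*(-½) = 102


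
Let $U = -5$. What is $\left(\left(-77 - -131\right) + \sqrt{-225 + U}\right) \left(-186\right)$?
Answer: $-10044 - 186 i \sqrt{230} \approx -10044.0 - 2820.8 i$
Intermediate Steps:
$\left(\left(-77 - -131\right) + \sqrt{-225 + U}\right) \left(-186\right) = \left(\left(-77 - -131\right) + \sqrt{-225 - 5}\right) \left(-186\right) = \left(\left(-77 + 131\right) + \sqrt{-230}\right) \left(-186\right) = \left(54 + i \sqrt{230}\right) \left(-186\right) = -10044 - 186 i \sqrt{230}$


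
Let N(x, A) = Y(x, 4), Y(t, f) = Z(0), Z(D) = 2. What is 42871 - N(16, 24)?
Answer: 42869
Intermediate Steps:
Y(t, f) = 2
N(x, A) = 2
42871 - N(16, 24) = 42871 - 1*2 = 42871 - 2 = 42869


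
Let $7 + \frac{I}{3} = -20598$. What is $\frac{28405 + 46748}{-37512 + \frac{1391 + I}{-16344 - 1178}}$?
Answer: $- \frac{658415433}{328612420} \approx -2.0036$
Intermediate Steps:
$I = -61815$ ($I = -21 + 3 \left(-20598\right) = -21 - 61794 = -61815$)
$\frac{28405 + 46748}{-37512 + \frac{1391 + I}{-16344 - 1178}} = \frac{28405 + 46748}{-37512 + \frac{1391 - 61815}{-16344 - 1178}} = \frac{75153}{-37512 - \frac{60424}{-17522}} = \frac{75153}{-37512 - - \frac{30212}{8761}} = \frac{75153}{-37512 + \frac{30212}{8761}} = \frac{75153}{- \frac{328612420}{8761}} = 75153 \left(- \frac{8761}{328612420}\right) = - \frac{658415433}{328612420}$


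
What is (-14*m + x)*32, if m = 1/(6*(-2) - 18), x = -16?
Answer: -7456/15 ≈ -497.07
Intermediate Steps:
m = -1/30 (m = 1/(-12 - 18) = 1/(-30) = -1/30 ≈ -0.033333)
(-14*m + x)*32 = (-14*(-1/30) - 16)*32 = (7/15 - 16)*32 = -233/15*32 = -7456/15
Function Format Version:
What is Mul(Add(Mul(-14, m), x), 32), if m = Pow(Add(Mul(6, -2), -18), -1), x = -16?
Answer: Rational(-7456, 15) ≈ -497.07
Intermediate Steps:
m = Rational(-1, 30) (m = Pow(Add(-12, -18), -1) = Pow(-30, -1) = Rational(-1, 30) ≈ -0.033333)
Mul(Add(Mul(-14, m), x), 32) = Mul(Add(Mul(-14, Rational(-1, 30)), -16), 32) = Mul(Add(Rational(7, 15), -16), 32) = Mul(Rational(-233, 15), 32) = Rational(-7456, 15)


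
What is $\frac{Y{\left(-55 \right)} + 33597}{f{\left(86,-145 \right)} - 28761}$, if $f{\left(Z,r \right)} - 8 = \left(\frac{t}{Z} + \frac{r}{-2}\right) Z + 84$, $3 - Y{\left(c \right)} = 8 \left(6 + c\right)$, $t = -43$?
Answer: $- \frac{4856}{3211} \approx -1.5123$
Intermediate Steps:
$Y{\left(c \right)} = -45 - 8 c$ ($Y{\left(c \right)} = 3 - 8 \left(6 + c\right) = 3 - \left(48 + 8 c\right) = -45 - 8 c$)
$f{\left(Z,r \right)} = 92 + Z \left(- \frac{43}{Z} - \frac{r}{2}\right)$ ($f{\left(Z,r \right)} = 8 + \left(\left(- \frac{43}{Z} + \frac{r}{-2}\right) Z + 84\right) = 8 + \left(\left(- \frac{43}{Z} + r \left(- \frac{1}{2}\right)\right) Z + 84\right) = 8 + \left(\left(- \frac{43}{Z} - \frac{r}{2}\right) Z + 84\right) = 8 + \left(Z \left(- \frac{43}{Z} - \frac{r}{2}\right) + 84\right) = 8 + \left(84 + Z \left(- \frac{43}{Z} - \frac{r}{2}\right)\right) = 92 + Z \left(- \frac{43}{Z} - \frac{r}{2}\right)$)
$\frac{Y{\left(-55 \right)} + 33597}{f{\left(86,-145 \right)} - 28761} = \frac{\left(-45 - -440\right) + 33597}{\left(49 - 43 \left(-145\right)\right) - 28761} = \frac{\left(-45 + 440\right) + 33597}{\left(49 + 6235\right) - 28761} = \frac{395 + 33597}{6284 - 28761} = \frac{33992}{-22477} = 33992 \left(- \frac{1}{22477}\right) = - \frac{4856}{3211}$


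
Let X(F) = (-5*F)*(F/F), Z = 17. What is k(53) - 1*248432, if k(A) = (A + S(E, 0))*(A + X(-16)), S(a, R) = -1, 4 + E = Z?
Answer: -241516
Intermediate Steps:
E = 13 (E = -4 + 17 = 13)
X(F) = -5*F (X(F) = -5*F*1 = -5*F)
k(A) = (-1 + A)*(80 + A) (k(A) = (A - 1)*(A - 5*(-16)) = (-1 + A)*(A + 80) = (-1 + A)*(80 + A))
k(53) - 1*248432 = (-80 + 53² + 79*53) - 1*248432 = (-80 + 2809 + 4187) - 248432 = 6916 - 248432 = -241516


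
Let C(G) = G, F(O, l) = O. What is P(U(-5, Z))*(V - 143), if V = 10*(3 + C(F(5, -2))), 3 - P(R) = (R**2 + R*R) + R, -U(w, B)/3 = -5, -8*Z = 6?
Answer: 29106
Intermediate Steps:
Z = -3/4 (Z = -1/8*6 = -3/4 ≈ -0.75000)
U(w, B) = 15 (U(w, B) = -3*(-5) = 15)
P(R) = 3 - R - 2*R**2 (P(R) = 3 - ((R**2 + R*R) + R) = 3 - ((R**2 + R**2) + R) = 3 - (2*R**2 + R) = 3 - (R + 2*R**2) = 3 + (-R - 2*R**2) = 3 - R - 2*R**2)
V = 80 (V = 10*(3 + 5) = 10*8 = 80)
P(U(-5, Z))*(V - 143) = (3 - 1*15 - 2*15**2)*(80 - 143) = (3 - 15 - 2*225)*(-63) = (3 - 15 - 450)*(-63) = -462*(-63) = 29106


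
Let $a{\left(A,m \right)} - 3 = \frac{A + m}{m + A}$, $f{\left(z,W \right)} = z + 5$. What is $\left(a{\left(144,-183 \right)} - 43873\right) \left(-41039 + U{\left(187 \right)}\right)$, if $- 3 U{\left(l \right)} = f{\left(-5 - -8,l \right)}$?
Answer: $1800456875$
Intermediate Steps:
$f{\left(z,W \right)} = 5 + z$
$U{\left(l \right)} = - \frac{8}{3}$ ($U{\left(l \right)} = - \frac{5 - -3}{3} = - \frac{5 + \left(-5 + 8\right)}{3} = - \frac{5 + 3}{3} = \left(- \frac{1}{3}\right) 8 = - \frac{8}{3}$)
$a{\left(A,m \right)} = 4$ ($a{\left(A,m \right)} = 3 + \frac{A + m}{m + A} = 3 + \frac{A + m}{A + m} = 3 + 1 = 4$)
$\left(a{\left(144,-183 \right)} - 43873\right) \left(-41039 + U{\left(187 \right)}\right) = \left(4 - 43873\right) \left(-41039 - \frac{8}{3}\right) = \left(-43869\right) \left(- \frac{123125}{3}\right) = 1800456875$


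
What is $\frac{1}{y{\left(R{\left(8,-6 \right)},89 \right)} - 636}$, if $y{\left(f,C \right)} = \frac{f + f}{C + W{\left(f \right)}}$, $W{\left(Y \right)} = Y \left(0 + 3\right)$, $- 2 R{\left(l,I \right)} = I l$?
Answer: $- \frac{161}{102348} \approx -0.0015731$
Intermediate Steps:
$R{\left(l,I \right)} = - \frac{I l}{2}$
$W{\left(Y \right)} = 3 Y$ ($W{\left(Y \right)} = Y 3 = 3 Y$)
$y{\left(f,C \right)} = \frac{2 f}{C + 3 f}$ ($y{\left(f,C \right)} = \frac{f + f}{C + 3 f} = \frac{2 f}{C + 3 f}$)
$\frac{1}{y{\left(R{\left(8,-6 \right)},89 \right)} - 636} = \frac{1}{\frac{2 \left(\left(- \frac{1}{2}\right) \left(-6\right) 8\right)}{89 + 3 \left(\left(- \frac{1}{2}\right) \left(-6\right) 8\right)} - 636} = \frac{1}{2 \cdot 24 \frac{1}{89 + 3 \cdot 24} - 636} = \frac{1}{2 \cdot 24 \frac{1}{89 + 72} - 636} = \frac{1}{2 \cdot 24 \cdot \frac{1}{161} - 636} = \frac{1}{\frac{48}{161} - 636} = \frac{1}{- \frac{102348}{161}} = - \frac{161}{102348}$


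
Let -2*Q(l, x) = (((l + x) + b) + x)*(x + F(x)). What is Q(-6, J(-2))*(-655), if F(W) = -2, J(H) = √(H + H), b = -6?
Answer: 5240 - 10480*I ≈ 5240.0 - 10480.0*I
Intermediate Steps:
J(H) = √2*√H (J(H) = √(2*H) = √2*√H)
Q(l, x) = -(-2 + x)*(-6 + l + 2*x)/2 (Q(l, x) = -(((l + x) - 6) + x)*(x - 2)/2 = -((-6 + l + x) + x)*(-2 + x)/2 = -(-6 + l + 2*x)*(-2 + x)/2 = -(-2 + x)*(-6 + l + 2*x)/2)
Q(-6, J(-2))*(-655) = (-6 - 6 - (√2*√(-2))² + 5*(√2*√(-2)) - ½*(-6)*√2*√(-2))*(-655) = (-6 - 6 - (√2*(I*√2))² + 5*(√2*(I*√2)) - ½*(-6)*√2*(I*√2))*(-655) = (-6 - 6 - (2*I)² + 5*(2*I) - ½*(-6)*2*I)*(-655) = (-6 - 6 - 1*(-4) + 10*I + 6*I)*(-655) = (-6 - 6 + 4 + 10*I + 6*I)*(-655) = (-8 + 16*I)*(-655) = 5240 - 10480*I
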